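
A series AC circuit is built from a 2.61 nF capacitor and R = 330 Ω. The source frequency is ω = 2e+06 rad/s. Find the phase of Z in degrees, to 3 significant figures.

-30.1°

X_C = 1/(ωC) = 192 Ω
Z = 330 − j192 Ω
|Z| = √(330² + 192²) = 382 Ω
∠Z = arctan(-192/330) = -30.1°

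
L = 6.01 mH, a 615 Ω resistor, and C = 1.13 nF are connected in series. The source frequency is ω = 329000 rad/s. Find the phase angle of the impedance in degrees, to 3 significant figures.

-49.2°

X_L = ωL = 1980 Ω
X_C = 1/(ωC) = 2690 Ω
Net reactance X = X_L − X_C = -713 Ω
Z = 615 − j713 Ω
|Z| = √(615² + 713²) = 941 Ω
∠Z = arctan(-713/615) = -49.2°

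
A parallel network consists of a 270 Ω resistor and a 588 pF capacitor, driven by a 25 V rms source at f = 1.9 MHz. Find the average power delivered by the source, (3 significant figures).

2.31 W

ω = 2πf = 1.194e+07 rad/s
X_C = 1/(ωC) = 142 Ω
Parallel: admittances add. Y = 1/R + jωC
Y = (0.00370 + j0.00702) S
|Y| = 0.00794 S → |Z| = 1/|Y| = 126 Ω, ∠Z = −∠Y = -62.2°
I = V/|Z| = 198 mA
P = VI cos φ = 25 × 0.198 × cos(-62.2°) = 2.31 W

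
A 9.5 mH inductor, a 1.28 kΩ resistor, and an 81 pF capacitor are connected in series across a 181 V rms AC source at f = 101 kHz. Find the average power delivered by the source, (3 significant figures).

ω = 2πf = 634600 rad/s
X_L = ωL = 6030 Ω
X_C = 1/(ωC) = 19500 Ω
Net reactance X = X_L − X_C = -13400 Ω
Z = 1280 − j13400 Ω
|Z| = √(1280² + 13400²) = 13500 Ω
∠Z = arctan(-13400/1280) = -84.6°
I = V/|Z| = 13.4 mA
P = VI cos φ = 181 × 0.0134 × cos(-84.6°) = 231 mW

231 mW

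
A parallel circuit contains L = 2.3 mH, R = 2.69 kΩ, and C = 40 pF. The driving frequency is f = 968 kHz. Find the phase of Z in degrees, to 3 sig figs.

ω = 2πf = 6.082e+06 rad/s
X_L = ωL = 14000 Ω
X_C = 1/(ωC) = 4110 Ω
Parallel: admittances add. Y = 1/R + 1/(jωL) + jωC
Y = (0.000372 + j0.000172) S
|Y| = 0.000410 S → |Z| = 1/|Y| = 2440 Ω, ∠Z = −∠Y = -24.8°

-24.8°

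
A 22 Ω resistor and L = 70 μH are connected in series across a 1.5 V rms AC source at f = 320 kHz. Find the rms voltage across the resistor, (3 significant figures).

ω = 2πf = 2.011e+06 rad/s
X_L = ωL = 141 Ω
Z = 22.0 + j141 Ω
|Z| = √(22.0² + 141²) = 142 Ω
I = V/|Z| = 10.5 mA
V_R = I·|Z_R| = 0.0105 × 22.0 = 0.232 V

0.232 V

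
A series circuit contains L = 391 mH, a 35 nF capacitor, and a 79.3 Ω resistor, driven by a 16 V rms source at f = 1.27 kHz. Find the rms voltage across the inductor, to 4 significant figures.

ω = 2πf = 7980 rad/s
X_L = ωL = 3120 Ω
X_C = 1/(ωC) = 3581 Ω
Net reactance X = X_L − X_C = -460.5 Ω
Z = 79.30 − j460.5 Ω
|Z| = √(79.30² + 460.5²) = 467.3 Ω
I = V/|Z| = 34.24 mA
V_L = I·|Z_L| = 0.03424 × 3120 = 106.8 V

106.8 V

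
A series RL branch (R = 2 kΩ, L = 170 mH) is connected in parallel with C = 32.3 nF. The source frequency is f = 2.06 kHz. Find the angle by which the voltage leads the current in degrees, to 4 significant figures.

ω = 2πf = 12940 rad/s
X_L = ωL = 2200 Ω
X_C = 1/(ωC) = 2392 Ω
Branch 1 (R+jX_L): Z₁ = 2000 + j2200 Ω, |Z₁| = 2973 Ω
Branch 2 (−jX_C): Z₂ = −j2392 Ω
Parallel: Z = Z₁Z₂/(Z₁+Z₂), |Z| = 3540 Ω, ∠Z = -36.80°

-36.80°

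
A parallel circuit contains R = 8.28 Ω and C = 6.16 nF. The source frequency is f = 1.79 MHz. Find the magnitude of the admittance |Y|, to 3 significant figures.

139 mS

ω = 2πf = 1.125e+07 rad/s
X_C = 1/(ωC) = 14.4 Ω
Parallel: admittances add. Y = 1/R + jωC
Y = (0.121 + j0.0693) S
|Y| = 0.139 S → |Z| = 1/|Y| = 7.18 Ω, ∠Z = −∠Y = -29.8°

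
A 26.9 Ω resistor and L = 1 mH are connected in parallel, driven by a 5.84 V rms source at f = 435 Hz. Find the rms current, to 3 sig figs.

2.15 A

ω = 2πf = 2733 rad/s
X_L = ωL = 2.73 Ω
Parallel: admittances add. Y = 1/R + 1/(jωL)
Y = (0.0372 − j0.366) S
|Y| = 0.368 S → |Z| = 1/|Y| = 2.72 Ω, ∠Z = −∠Y = 84.2°
I = V/|Z| = 5.84/2.72 = 2.15 A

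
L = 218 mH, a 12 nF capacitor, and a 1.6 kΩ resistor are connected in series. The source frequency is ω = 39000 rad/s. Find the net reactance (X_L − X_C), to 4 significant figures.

6365 Ω

X_L = ωL = 8502 Ω
X_C = 1/(ωC) = 2137 Ω
X = 8502 − 2137 = 6365 Ω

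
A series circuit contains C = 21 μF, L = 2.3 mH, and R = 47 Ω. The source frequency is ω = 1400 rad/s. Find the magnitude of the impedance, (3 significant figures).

56.2 Ω

X_L = ωL = 3.22 Ω
X_C = 1/(ωC) = 34.0 Ω
Net reactance X = X_L − X_C = -30.8 Ω
Z = 47.0 − j30.8 Ω
|Z| = √(47.0² + 30.8²) = 56.2 Ω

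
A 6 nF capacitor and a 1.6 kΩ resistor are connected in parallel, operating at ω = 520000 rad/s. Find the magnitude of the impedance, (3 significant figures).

314 Ω

X_C = 1/(ωC) = 321 Ω
Parallel: admittances add. Y = 1/R + jωC
Y = (0.000625 + j0.00312) S
|Y| = 0.00318 S → |Z| = 1/|Y| = 314 Ω, ∠Z = −∠Y = -78.7°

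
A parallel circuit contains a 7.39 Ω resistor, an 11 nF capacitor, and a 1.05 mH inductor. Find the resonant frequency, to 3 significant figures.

46.8 kHz

ω₀ = 1/√(LC) = 1/√(0.00105 × 1.1e-08) = 294200 rad/s
f₀ = ω₀/(2π) = 46.8 kHz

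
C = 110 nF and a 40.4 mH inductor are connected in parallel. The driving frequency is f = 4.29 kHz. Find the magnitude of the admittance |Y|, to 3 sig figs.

2.05 mS

ω = 2πf = 26950 rad/s
X_L = ωL = 1090 Ω
X_C = 1/(ωC) = 337 Ω
Parallel: admittances add. Y = 1/(jωL) + jωC
Y = (0 + j0.00205) S
|Y| = 0.00205 S → |Z| = 1/|Y| = 489 Ω, ∠Z = −∠Y = -90.0°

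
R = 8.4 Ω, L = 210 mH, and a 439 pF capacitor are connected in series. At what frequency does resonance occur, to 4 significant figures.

16.58 kHz

ω₀ = 1/√(LC) = 1/√(0.21 × 4.39e-10) = 104100 rad/s
f₀ = ω₀/(2π) = 16.58 kHz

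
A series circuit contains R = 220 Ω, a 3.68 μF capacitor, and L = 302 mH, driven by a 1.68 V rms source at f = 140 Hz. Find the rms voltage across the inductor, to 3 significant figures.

1.99 V

ω = 2πf = 879.6 rad/s
X_L = ωL = 266 Ω
X_C = 1/(ωC) = 309 Ω
Net reactance X = X_L − X_C = -43.3 Ω
Z = 220 − j43.3 Ω
|Z| = √(220² + 43.3²) = 224 Ω
I = V/|Z| = 7.49 mA
V_L = I·|Z_L| = 0.00749 × 266 = 1.99 V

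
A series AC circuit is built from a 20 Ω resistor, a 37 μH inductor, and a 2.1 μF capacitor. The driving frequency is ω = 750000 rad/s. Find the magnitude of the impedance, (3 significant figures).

X_L = ωL = 27.8 Ω
X_C = 1/(ωC) = 0.635 Ω
Net reactance X = X_L − X_C = 27.1 Ω
Z = 20.0 + j27.1 Ω
|Z| = √(20.0² + 27.1²) = 33.7 Ω

33.7 Ω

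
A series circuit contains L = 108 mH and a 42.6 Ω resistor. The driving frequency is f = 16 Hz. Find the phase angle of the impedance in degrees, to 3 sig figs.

14.3°

ω = 2πf = 100.5 rad/s
X_L = ωL = 10.9 Ω
Z = 42.6 + j10.9 Ω
|Z| = √(42.6² + 10.9²) = 44.0 Ω
∠Z = arctan(10.9/42.6) = 14.3°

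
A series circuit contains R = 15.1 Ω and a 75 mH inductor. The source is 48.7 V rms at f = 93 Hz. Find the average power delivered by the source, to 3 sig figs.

ω = 2πf = 584.3 rad/s
X_L = ωL = 43.8 Ω
Z = 15.1 + j43.8 Ω
|Z| = √(15.1² + 43.8²) = 46.4 Ω
∠Z = arctan(43.8/15.1) = 71.0°
I = V/|Z| = 1.05 A
P = VI cos φ = 48.7 × 1.05 × cos(71.0°) = 16.7 W

16.7 W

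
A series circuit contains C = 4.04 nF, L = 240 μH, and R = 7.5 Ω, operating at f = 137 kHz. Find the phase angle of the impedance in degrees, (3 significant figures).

ω = 2πf = 860800 rad/s
X_L = ωL = 207 Ω
X_C = 1/(ωC) = 288 Ω
Net reactance X = X_L − X_C = -81.0 Ω
Z = 7.50 − j81.0 Ω
|Z| = √(7.50² + 81.0²) = 81.3 Ω
∠Z = arctan(-81.0/7.50) = -84.7°

-84.7°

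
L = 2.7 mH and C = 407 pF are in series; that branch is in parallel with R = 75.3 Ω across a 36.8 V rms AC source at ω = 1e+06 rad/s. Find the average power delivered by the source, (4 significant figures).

17.98 W

X_L = ωL = 2700 Ω
X_C = 1/(ωC) = 2457 Ω
Branch 1: Z₁ = R = 75.30 Ω
Branch 2 (series LC): Z₂ = j(X_L − X_C) = j243.0 Ω
Parallel: Z = Z₁Z₂/(Z₁+Z₂), |Z| = 71.93 Ω, ∠Z = 17.22°
I = V/|Z| = 511.6 mA
P = VI cos φ = 36.8 × 0.5116 × cos(17.22°) = 17.98 W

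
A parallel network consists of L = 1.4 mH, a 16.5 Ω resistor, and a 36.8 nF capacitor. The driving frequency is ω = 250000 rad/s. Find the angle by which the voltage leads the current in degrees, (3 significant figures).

-5.97°

X_L = ωL = 350 Ω
X_C = 1/(ωC) = 109 Ω
Parallel: admittances add. Y = 1/R + 1/(jωL) + jωC
Y = (0.0606 + j0.00634) S
|Y| = 0.0609 S → |Z| = 1/|Y| = 16.4 Ω, ∠Z = −∠Y = -5.97°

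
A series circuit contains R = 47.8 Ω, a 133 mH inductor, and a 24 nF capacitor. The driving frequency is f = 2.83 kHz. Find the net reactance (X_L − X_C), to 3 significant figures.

ω = 2πf = 17780 rad/s
X_L = ωL = 2360 Ω
X_C = 1/(ωC) = 2340 Ω
X = 2360 − 2340 = 21.7 Ω

21.7 Ω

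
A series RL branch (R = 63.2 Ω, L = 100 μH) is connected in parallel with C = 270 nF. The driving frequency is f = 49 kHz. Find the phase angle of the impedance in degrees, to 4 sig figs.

-80.56°

ω = 2πf = 307900 rad/s
X_L = ωL = 30.79 Ω
X_C = 1/(ωC) = 12.03 Ω
Branch 1 (R+jX_L): Z₁ = 63.20 + j30.79 Ω, |Z₁| = 70.30 Ω
Branch 2 (−jX_C): Z₂ = −j12.03 Ω
Parallel: Z = Z₁Z₂/(Z₁+Z₂), |Z| = 12.83 Ω, ∠Z = -80.56°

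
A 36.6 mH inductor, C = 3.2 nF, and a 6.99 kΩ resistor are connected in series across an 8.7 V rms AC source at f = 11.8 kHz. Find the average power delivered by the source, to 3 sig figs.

ω = 2πf = 74140 rad/s
X_L = ωL = 2710 Ω
X_C = 1/(ωC) = 4210 Ω
Net reactance X = X_L − X_C = -1500 Ω
Z = 6990 − j1500 Ω
|Z| = √(6990² + 1500²) = 7150 Ω
∠Z = arctan(-1500/6990) = -12.1°
I = V/|Z| = 1.22 mA
P = VI cos φ = 8.7 × 0.00122 × cos(-12.1°) = 10.4 mW

10.4 mW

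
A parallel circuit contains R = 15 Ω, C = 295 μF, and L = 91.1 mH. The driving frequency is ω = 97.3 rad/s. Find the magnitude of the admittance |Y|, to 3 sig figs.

107 mS

X_L = ωL = 8.86 Ω
X_C = 1/(ωC) = 34.8 Ω
Parallel: admittances add. Y = 1/R + 1/(jωL) + jωC
Y = (0.0667 − j0.0841) S
|Y| = 0.107 S → |Z| = 1/|Y| = 9.32 Ω, ∠Z = −∠Y = 51.6°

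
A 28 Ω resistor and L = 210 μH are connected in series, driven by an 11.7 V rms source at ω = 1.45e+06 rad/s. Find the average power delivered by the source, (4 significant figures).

40.99 mW

X_L = ωL = 304.5 Ω
Z = 28.00 + j304.5 Ω
|Z| = √(28.00² + 304.5²) = 305.8 Ω
∠Z = arctan(304.5/28.00) = 84.75°
I = V/|Z| = 38.26 mA
P = VI cos φ = 11.7 × 0.03826 × cos(84.75°) = 40.99 mW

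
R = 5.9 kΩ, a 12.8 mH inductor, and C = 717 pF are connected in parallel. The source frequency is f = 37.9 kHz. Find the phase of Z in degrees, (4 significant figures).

42.87°

ω = 2πf = 238100 rad/s
X_L = ωL = 3048 Ω
X_C = 1/(ωC) = 5857 Ω
Parallel: admittances add. Y = 1/R + 1/(jωL) + jωC
Y = (0.0001695 − j0.0001573) S
|Y| = 0.0002313 S → |Z| = 1/|Y| = 4324 Ω, ∠Z = −∠Y = 42.87°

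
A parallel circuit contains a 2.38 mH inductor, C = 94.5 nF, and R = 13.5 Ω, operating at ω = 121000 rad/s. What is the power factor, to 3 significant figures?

0.994

X_L = ωL = 288 Ω
X_C = 1/(ωC) = 87.5 Ω
Parallel: admittances add. Y = 1/R + 1/(jωL) + jωC
Y = (0.0741 + j0.00796) S
|Y| = 0.0745 S → |Z| = 1/|Y| = 13.4 Ω, ∠Z = −∠Y = -6.14°
cos φ = cos(-6.14°) = 0.994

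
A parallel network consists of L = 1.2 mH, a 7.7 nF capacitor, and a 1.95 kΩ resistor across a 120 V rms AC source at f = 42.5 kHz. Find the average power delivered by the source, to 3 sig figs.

ω = 2πf = 267000 rad/s
X_L = ωL = 320 Ω
X_C = 1/(ωC) = 486 Ω
Parallel: admittances add. Y = 1/R + 1/(jωL) + jωC
Y = (0.000513 − j0.00106) S
|Y| = 0.00118 S → |Z| = 1/|Y| = 846 Ω, ∠Z = −∠Y = 64.3°
I = V/|Z| = 142 mA
P = VI cos φ = 120 × 0.142 × cos(64.3°) = 7.38 W

7.38 W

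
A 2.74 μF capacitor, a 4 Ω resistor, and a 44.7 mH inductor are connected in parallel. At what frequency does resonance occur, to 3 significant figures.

ω₀ = 1/√(LC) = 1/√(0.0447 × 2.74e-06) = 2857 rad/s
f₀ = ω₀/(2π) = 455 Hz

455 Hz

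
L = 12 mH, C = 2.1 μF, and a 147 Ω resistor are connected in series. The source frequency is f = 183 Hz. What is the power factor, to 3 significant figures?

ω = 2πf = 1150 rad/s
X_L = ωL = 13.8 Ω
X_C = 1/(ωC) = 414 Ω
Net reactance X = X_L − X_C = -400 Ω
Z = 147 − j400 Ω
|Z| = √(147² + 400²) = 426 Ω
∠Z = arctan(-400/147) = -69.8°
cos φ = cos(-69.8°) = 0.345

0.345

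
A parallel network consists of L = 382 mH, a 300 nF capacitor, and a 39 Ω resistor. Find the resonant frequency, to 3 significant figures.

470 Hz

ω₀ = 1/√(LC) = 1/√(0.382 × 3e-07) = 2954 rad/s
f₀ = ω₀/(2π) = 470 Hz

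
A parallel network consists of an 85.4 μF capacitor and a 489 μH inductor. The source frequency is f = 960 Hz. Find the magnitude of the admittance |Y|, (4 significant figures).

ω = 2πf = 6032 rad/s
X_L = ωL = 2.950 Ω
X_C = 1/(ωC) = 1.941 Ω
Parallel: admittances add. Y = 1/(jωL) + jωC
Y = (0 + j0.1761) S
|Y| = 0.1761 S → |Z| = 1/|Y| = 5.679 Ω, ∠Z = −∠Y = -90.00°

176.1 mS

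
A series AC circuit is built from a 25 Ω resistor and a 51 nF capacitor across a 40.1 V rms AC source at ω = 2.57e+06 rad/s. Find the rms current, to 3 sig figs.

X_C = 1/(ωC) = 7.63 Ω
Z = 25.0 − j7.63 Ω
|Z| = √(25.0² + 7.63²) = 26.1 Ω
I = V/|Z| = 40.1/26.1 = 1.53 A

1.53 A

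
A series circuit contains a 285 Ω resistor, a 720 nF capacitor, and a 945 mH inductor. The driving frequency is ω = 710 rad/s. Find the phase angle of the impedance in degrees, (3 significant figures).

X_L = ωL = 671 Ω
X_C = 1/(ωC) = 1960 Ω
Net reactance X = X_L − X_C = -1290 Ω
Z = 285 − j1290 Ω
|Z| = √(285² + 1290²) = 1320 Ω
∠Z = arctan(-1290/285) = -77.5°

-77.5°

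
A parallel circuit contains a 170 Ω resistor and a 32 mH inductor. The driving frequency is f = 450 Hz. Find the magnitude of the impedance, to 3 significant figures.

79.9 Ω

ω = 2πf = 2827 rad/s
X_L = ωL = 90.5 Ω
Parallel: admittances add. Y = 1/R + 1/(jωL)
Y = (0.00588 − j0.0111) S
|Y| = 0.0125 S → |Z| = 1/|Y| = 79.9 Ω, ∠Z = −∠Y = 62.0°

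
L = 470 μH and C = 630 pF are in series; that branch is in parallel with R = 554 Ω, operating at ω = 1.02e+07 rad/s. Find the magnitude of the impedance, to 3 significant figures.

550 Ω

X_L = ωL = 4790 Ω
X_C = 1/(ωC) = 156 Ω
Branch 1: Z₁ = R = 554 Ω
Branch 2 (series LC): Z₂ = j(X_L − X_C) = j4640 Ω
Parallel: Z = Z₁Z₂/(Z₁+Z₂), |Z| = 550 Ω, ∠Z = 6.81°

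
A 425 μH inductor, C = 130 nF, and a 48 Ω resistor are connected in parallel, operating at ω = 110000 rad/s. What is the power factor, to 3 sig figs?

0.947

X_L = ωL = 46.8 Ω
X_C = 1/(ωC) = 69.9 Ω
Parallel: admittances add. Y = 1/R + 1/(jωL) + jωC
Y = (0.0208 − j0.00709) S
|Y| = 0.0220 S → |Z| = 1/|Y| = 45.4 Ω, ∠Z = −∠Y = 18.8°
cos φ = cos(18.8°) = 0.947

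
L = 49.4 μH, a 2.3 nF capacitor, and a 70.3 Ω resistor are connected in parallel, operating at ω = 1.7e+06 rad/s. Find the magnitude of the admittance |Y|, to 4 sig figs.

X_L = ωL = 83.98 Ω
X_C = 1/(ωC) = 255.8 Ω
Parallel: admittances add. Y = 1/R + 1/(jωL) + jωC
Y = (0.01422 − j0.007998) S
|Y| = 0.01632 S → |Z| = 1/|Y| = 61.28 Ω, ∠Z = −∠Y = 29.35°

16.32 mS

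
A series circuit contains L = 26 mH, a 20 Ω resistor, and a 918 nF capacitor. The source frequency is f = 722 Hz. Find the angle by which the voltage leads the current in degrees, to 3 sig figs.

-80.7°

ω = 2πf = 4536 rad/s
X_L = ωL = 118 Ω
X_C = 1/(ωC) = 240 Ω
Net reactance X = X_L − X_C = -122 Ω
Z = 20.0 − j122 Ω
|Z| = √(20.0² + 122²) = 124 Ω
∠Z = arctan(-122/20.0) = -80.7°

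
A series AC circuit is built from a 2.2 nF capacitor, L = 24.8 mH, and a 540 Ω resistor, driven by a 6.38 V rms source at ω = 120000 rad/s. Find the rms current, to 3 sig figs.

6.54 mA

X_L = ωL = 2980 Ω
X_C = 1/(ωC) = 3790 Ω
Net reactance X = X_L − X_C = -812 Ω
Z = 540 − j812 Ω
|Z| = √(540² + 812²) = 975 Ω
I = V/|Z| = 6.38/975 = 6.54 mA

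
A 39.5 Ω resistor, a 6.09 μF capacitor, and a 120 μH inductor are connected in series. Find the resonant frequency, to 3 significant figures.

ω₀ = 1/√(LC) = 1/√(0.00012 × 6.09e-06) = 36990 rad/s
f₀ = ω₀/(2π) = 5.89 kHz

5.89 kHz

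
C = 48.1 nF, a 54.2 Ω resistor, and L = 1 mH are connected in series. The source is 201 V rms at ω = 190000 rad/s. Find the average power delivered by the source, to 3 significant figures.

X_L = ωL = 190 Ω
X_C = 1/(ωC) = 109 Ω
Net reactance X = X_L − X_C = 80.6 Ω
Z = 54.2 + j80.6 Ω
|Z| = √(54.2² + 80.6²) = 97.1 Ω
∠Z = arctan(80.6/54.2) = 56.1°
I = V/|Z| = 2.07 A
P = VI cos φ = 201 × 2.07 × cos(56.1°) = 232 W

232 W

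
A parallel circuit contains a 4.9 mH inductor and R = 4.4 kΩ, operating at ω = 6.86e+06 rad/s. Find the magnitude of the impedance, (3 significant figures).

4360 Ω

X_L = ωL = 33600 Ω
Parallel: admittances add. Y = 1/R + 1/(jωL)
Y = (0.000227 − j2.97e-05) S
|Y| = 0.000229 S → |Z| = 1/|Y| = 4360 Ω, ∠Z = −∠Y = 7.46°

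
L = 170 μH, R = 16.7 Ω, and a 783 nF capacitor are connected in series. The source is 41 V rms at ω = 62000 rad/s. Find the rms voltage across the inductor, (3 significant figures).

22.2 V

X_L = ωL = 10.5 Ω
X_C = 1/(ωC) = 20.6 Ω
Net reactance X = X_L − X_C = -10.1 Ω
Z = 16.7 − j10.1 Ω
|Z| = √(16.7² + 10.1²) = 19.5 Ω
I = V/|Z| = 2.10 A
V_L = I·|Z_L| = 2.10 × 10.5 = 22.2 V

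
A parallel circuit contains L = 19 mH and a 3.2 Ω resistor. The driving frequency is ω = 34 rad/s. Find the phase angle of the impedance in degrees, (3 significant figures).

78.6°

X_L = ωL = 0.646 Ω
Parallel: admittances add. Y = 1/R + 1/(jωL)
Y = (0.312 − j1.55) S
|Y| = 1.58 S → |Z| = 1/|Y| = 0.633 Ω, ∠Z = −∠Y = 78.6°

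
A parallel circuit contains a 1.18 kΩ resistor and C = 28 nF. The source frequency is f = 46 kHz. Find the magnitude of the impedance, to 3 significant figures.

ω = 2πf = 289000 rad/s
X_C = 1/(ωC) = 124 Ω
Parallel: admittances add. Y = 1/R + jωC
Y = (0.000847 + j0.00809) S
|Y| = 0.00814 S → |Z| = 1/|Y| = 123 Ω, ∠Z = −∠Y = -84.0°

123 Ω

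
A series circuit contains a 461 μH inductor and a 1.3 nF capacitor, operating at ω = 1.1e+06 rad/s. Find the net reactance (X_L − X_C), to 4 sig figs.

X_L = ωL = 507.1 Ω
X_C = 1/(ωC) = 699.3 Ω
X = 507.1 − 699.3 = -192.2 Ω

-192.2 Ω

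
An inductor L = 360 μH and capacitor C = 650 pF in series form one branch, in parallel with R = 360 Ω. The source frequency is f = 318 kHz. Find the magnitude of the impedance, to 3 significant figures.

ω = 2πf = 1.998e+06 rad/s
X_L = ωL = 719 Ω
X_C = 1/(ωC) = 770 Ω
Branch 1: Z₁ = R = 360 Ω
Branch 2 (series LC): Z₂ = j(X_L − X_C) = −j50.7 Ω
Parallel: Z = Z₁Z₂/(Z₁+Z₂), |Z| = 50.2 Ω, ∠Z = -82.0°

50.2 Ω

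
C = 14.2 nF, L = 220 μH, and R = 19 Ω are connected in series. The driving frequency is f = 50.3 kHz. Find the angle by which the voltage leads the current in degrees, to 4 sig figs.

-82.93°

ω = 2πf = 316000 rad/s
X_L = ωL = 69.53 Ω
X_C = 1/(ωC) = 222.8 Ω
Net reactance X = X_L − X_C = -153.3 Ω
Z = 19.00 − j153.3 Ω
|Z| = √(19.00² + 153.3²) = 154.5 Ω
∠Z = arctan(-153.3/19.00) = -82.93°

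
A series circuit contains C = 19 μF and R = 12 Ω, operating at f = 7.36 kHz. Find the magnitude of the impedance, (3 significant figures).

12.1 Ω

ω = 2πf = 46240 rad/s
X_C = 1/(ωC) = 1.14 Ω
Z = 12.0 − j1.14 Ω
|Z| = √(12.0² + 1.14²) = 12.1 Ω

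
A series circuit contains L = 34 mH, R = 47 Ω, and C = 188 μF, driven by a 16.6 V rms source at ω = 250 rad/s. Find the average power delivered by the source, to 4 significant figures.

5.460 W

X_L = ωL = 8.500 Ω
X_C = 1/(ωC) = 21.28 Ω
Net reactance X = X_L − X_C = -12.78 Ω
Z = 47.00 − j12.78 Ω
|Z| = √(47.00² + 12.78²) = 48.71 Ω
∠Z = arctan(-12.78/47.00) = -15.21°
I = V/|Z| = 340.8 mA
P = VI cos φ = 16.6 × 0.3408 × cos(-15.21°) = 5.460 W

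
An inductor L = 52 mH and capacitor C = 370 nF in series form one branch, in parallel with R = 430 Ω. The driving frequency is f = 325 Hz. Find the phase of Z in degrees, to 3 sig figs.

-19.5°

ω = 2πf = 2042 rad/s
X_L = ωL = 106 Ω
X_C = 1/(ωC) = 1320 Ω
Branch 1: Z₁ = R = 430 Ω
Branch 2 (series LC): Z₂ = j(X_L − X_C) = −j1220 Ω
Parallel: Z = Z₁Z₂/(Z₁+Z₂), |Z| = 405 Ω, ∠Z = -19.5°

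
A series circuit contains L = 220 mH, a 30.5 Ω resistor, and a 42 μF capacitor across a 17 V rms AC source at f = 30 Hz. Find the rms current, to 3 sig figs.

189 mA

ω = 2πf = 188.5 rad/s
X_L = ωL = 41.5 Ω
X_C = 1/(ωC) = 126 Ω
Net reactance X = X_L − X_C = -84.8 Ω
Z = 30.5 − j84.8 Ω
|Z| = √(30.5² + 84.8²) = 90.2 Ω
I = V/|Z| = 17/90.2 = 189 mA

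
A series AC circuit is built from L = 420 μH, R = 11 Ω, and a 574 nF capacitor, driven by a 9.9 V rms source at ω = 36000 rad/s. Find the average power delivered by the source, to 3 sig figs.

878 mW

X_L = ωL = 15.1 Ω
X_C = 1/(ωC) = 48.4 Ω
Net reactance X = X_L − X_C = -33.3 Ω
Z = 11.0 − j33.3 Ω
|Z| = √(11.0² + 33.3²) = 35.0 Ω
∠Z = arctan(-33.3/11.0) = -71.7°
I = V/|Z| = 282 mA
P = VI cos φ = 9.9 × 0.282 × cos(-71.7°) = 878 mW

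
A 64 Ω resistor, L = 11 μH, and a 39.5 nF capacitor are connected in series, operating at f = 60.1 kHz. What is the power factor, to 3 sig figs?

ω = 2πf = 377600 rad/s
X_L = ωL = 4.15 Ω
X_C = 1/(ωC) = 67.0 Ω
Net reactance X = X_L − X_C = -62.9 Ω
Z = 64.0 − j62.9 Ω
|Z| = √(64.0² + 62.9²) = 89.7 Ω
∠Z = arctan(-62.9/64.0) = -44.5°
cos φ = cos(-44.5°) = 0.713

0.713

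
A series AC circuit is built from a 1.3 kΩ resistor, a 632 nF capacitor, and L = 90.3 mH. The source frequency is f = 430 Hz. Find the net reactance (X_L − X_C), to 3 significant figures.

ω = 2πf = 2702 rad/s
X_L = ωL = 244 Ω
X_C = 1/(ωC) = 586 Ω
X = 244 − 586 = -342 Ω

-342 Ω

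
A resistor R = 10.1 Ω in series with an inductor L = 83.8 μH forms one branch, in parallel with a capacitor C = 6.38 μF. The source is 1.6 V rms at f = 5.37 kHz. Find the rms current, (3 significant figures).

337 mA

ω = 2πf = 33740 rad/s
X_L = ωL = 2.83 Ω
X_C = 1/(ωC) = 4.65 Ω
Branch 1 (R+jX_L): Z₁ = 10.1 + j2.83 Ω, |Z₁| = 10.5 Ω
Branch 2 (−jX_C): Z₂ = −j4.65 Ω
Parallel: Z = Z₁Z₂/(Z₁+Z₂), |Z| = 4.75 Ω, ∠Z = -64.2°
I = V/|Z| = 1.6/4.75 = 337 mA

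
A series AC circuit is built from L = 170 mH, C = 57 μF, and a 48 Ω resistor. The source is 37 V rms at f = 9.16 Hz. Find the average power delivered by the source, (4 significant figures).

ω = 2πf = 57.55 rad/s
X_L = ωL = 9.784 Ω
X_C = 1/(ωC) = 304.8 Ω
Net reactance X = X_L − X_C = -295.0 Ω
Z = 48.00 − j295.0 Ω
|Z| = √(48.00² + 295.0²) = 298.9 Ω
∠Z = arctan(-295.0/48.00) = -80.76°
I = V/|Z| = 123.8 mA
P = VI cos φ = 37 × 0.1238 × cos(-80.76°) = 735.4 mW

735.4 mW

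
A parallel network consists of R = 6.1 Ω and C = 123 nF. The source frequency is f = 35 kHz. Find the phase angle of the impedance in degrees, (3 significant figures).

-9.37°

ω = 2πf = 219900 rad/s
X_C = 1/(ωC) = 37.0 Ω
Parallel: admittances add. Y = 1/R + jωC
Y = (0.164 + j0.0270) S
|Y| = 0.166 S → |Z| = 1/|Y| = 6.02 Ω, ∠Z = −∠Y = -9.37°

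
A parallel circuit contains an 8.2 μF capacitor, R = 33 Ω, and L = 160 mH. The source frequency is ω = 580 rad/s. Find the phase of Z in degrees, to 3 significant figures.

11.2°

X_L = ωL = 92.8 Ω
X_C = 1/(ωC) = 210 Ω
Parallel: admittances add. Y = 1/R + 1/(jωL) + jωC
Y = (0.0303 − j0.00602) S
|Y| = 0.0309 S → |Z| = 1/|Y| = 32.4 Ω, ∠Z = −∠Y = 11.2°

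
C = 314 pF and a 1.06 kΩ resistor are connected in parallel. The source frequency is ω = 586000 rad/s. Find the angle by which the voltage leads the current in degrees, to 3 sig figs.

-11.0°

X_C = 1/(ωC) = 5430 Ω
Parallel: admittances add. Y = 1/R + jωC
Y = (0.000943 + j0.000184) S
|Y| = 0.000961 S → |Z| = 1/|Y| = 1040 Ω, ∠Z = −∠Y = -11.0°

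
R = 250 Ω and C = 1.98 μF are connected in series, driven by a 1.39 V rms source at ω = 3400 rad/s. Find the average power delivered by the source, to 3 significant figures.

X_C = 1/(ωC) = 149 Ω
Z = 250 − j149 Ω
|Z| = √(250² + 149²) = 291 Ω
∠Z = arctan(-149/250) = -30.7°
I = V/|Z| = 4.78 mA
P = VI cos φ = 1.39 × 0.00478 × cos(-30.7°) = 5.71 mW

5.71 mW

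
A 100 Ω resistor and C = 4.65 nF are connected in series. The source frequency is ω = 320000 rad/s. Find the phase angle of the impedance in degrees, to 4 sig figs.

-81.54°

X_C = 1/(ωC) = 672.0 Ω
Z = 100.0 − j672.0 Ω
|Z| = √(100.0² + 672.0²) = 679.4 Ω
∠Z = arctan(-672.0/100.0) = -81.54°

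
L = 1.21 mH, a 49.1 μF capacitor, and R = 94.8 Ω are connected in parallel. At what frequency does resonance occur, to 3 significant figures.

653 Hz

ω₀ = 1/√(LC) = 1/√(0.00121 × 4.91e-05) = 4103 rad/s
f₀ = ω₀/(2π) = 653 Hz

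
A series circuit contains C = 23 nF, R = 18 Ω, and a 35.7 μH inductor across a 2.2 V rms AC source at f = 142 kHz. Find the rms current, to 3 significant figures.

89.2 mA

ω = 2πf = 892200 rad/s
X_L = ωL = 31.9 Ω
X_C = 1/(ωC) = 48.7 Ω
Net reactance X = X_L − X_C = -16.9 Ω
Z = 18.0 − j16.9 Ω
|Z| = √(18.0² + 16.9²) = 24.7 Ω
I = V/|Z| = 2.2/24.7 = 89.2 mA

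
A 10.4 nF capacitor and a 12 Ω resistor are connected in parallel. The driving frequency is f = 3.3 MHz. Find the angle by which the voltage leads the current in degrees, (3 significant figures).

-68.9°

ω = 2πf = 2.073e+07 rad/s
X_C = 1/(ωC) = 4.64 Ω
Parallel: admittances add. Y = 1/R + jωC
Y = (0.0833 + j0.216) S
|Y| = 0.231 S → |Z| = 1/|Y| = 4.33 Ω, ∠Z = −∠Y = -68.9°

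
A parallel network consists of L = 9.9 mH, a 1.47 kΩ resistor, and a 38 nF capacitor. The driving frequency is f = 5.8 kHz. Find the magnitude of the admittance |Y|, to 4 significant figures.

1.545 mS

ω = 2πf = 36440 rad/s
X_L = ωL = 360.8 Ω
X_C = 1/(ωC) = 722.1 Ω
Parallel: admittances add. Y = 1/R + 1/(jωL) + jωC
Y = (0.0006803 − j0.001387) S
|Y| = 0.001545 S → |Z| = 1/|Y| = 647.3 Ω, ∠Z = −∠Y = 63.87°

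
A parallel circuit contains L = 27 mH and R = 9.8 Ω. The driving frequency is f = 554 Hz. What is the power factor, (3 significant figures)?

0.995

ω = 2πf = 3481 rad/s
X_L = ωL = 94.0 Ω
Parallel: admittances add. Y = 1/R + 1/(jωL)
Y = (0.102 − j0.0106) S
|Y| = 0.103 S → |Z| = 1/|Y| = 9.75 Ω, ∠Z = −∠Y = 5.95°
cos φ = cos(5.95°) = 0.995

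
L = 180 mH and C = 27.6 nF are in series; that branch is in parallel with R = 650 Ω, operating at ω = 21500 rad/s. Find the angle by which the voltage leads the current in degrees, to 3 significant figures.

X_L = ωL = 3870 Ω
X_C = 1/(ωC) = 1690 Ω
Branch 1: Z₁ = R = 650 Ω
Branch 2 (series LC): Z₂ = j(X_L − X_C) = j2180 Ω
Parallel: Z = Z₁Z₂/(Z₁+Z₂), |Z| = 623 Ω, ∠Z = 16.6°

16.6°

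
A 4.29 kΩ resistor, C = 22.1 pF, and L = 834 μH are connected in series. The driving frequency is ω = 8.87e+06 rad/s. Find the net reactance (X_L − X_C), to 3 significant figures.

2300 Ω

X_L = ωL = 7400 Ω
X_C = 1/(ωC) = 5100 Ω
X = 7400 − 5100 = 2300 Ω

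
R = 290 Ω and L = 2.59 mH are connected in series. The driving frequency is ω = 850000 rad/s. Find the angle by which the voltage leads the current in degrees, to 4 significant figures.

82.50°

X_L = ωL = 2202 Ω
Z = 290.0 + j2202 Ω
|Z| = √(290.0² + 2202²) = 2221 Ω
∠Z = arctan(2202/290.0) = 82.50°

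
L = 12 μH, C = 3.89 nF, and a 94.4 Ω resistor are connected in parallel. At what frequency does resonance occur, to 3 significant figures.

ω₀ = 1/√(LC) = 1/√(1.2e-05 × 3.89e-09) = 4.628e+06 rad/s
f₀ = ω₀/(2π) = 737 kHz

737 kHz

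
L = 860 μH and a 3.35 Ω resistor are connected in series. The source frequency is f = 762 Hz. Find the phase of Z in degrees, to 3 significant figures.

ω = 2πf = 4788 rad/s
X_L = ωL = 4.12 Ω
Z = 3.35 + j4.12 Ω
|Z| = √(3.35² + 4.12²) = 5.31 Ω
∠Z = arctan(4.12/3.35) = 50.9°

50.9°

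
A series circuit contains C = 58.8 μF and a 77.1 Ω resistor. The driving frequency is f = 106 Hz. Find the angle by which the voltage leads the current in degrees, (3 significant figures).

-18.3°

ω = 2πf = 666.0 rad/s
X_C = 1/(ωC) = 25.5 Ω
Z = 77.1 − j25.5 Ω
|Z| = √(77.1² + 25.5²) = 81.2 Ω
∠Z = arctan(-25.5/77.1) = -18.3°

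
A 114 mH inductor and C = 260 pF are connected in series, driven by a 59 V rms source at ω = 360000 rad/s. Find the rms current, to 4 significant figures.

X_L = ωL = 41040 Ω
X_C = 1/(ωC) = 10680 Ω
Net reactance X = X_L − X_C = 30360 Ω
Z = j30360 Ω
|Z| = √(0² + 30360²) = 30360 Ω
I = V/|Z| = 59/30360 = 1.944 mA

1.944 mA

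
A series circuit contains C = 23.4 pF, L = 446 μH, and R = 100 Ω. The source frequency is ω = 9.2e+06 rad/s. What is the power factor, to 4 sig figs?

X_L = ωL = 4103 Ω
X_C = 1/(ωC) = 4645 Ω
Net reactance X = X_L − X_C = -541.9 Ω
Z = 100.0 − j541.9 Ω
|Z| = √(100.0² + 541.9²) = 551.1 Ω
∠Z = arctan(-541.9/100.0) = -79.54°
cos φ = cos(-79.54°) = 0.1815

0.1815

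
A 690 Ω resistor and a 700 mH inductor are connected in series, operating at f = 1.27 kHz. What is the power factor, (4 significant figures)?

ω = 2πf = 7980 rad/s
X_L = ωL = 5586 Ω
Z = 690.0 + j5586 Ω
|Z| = √(690.0² + 5586²) = 5628 Ω
∠Z = arctan(5586/690.0) = 82.96°
cos φ = cos(82.96°) = 0.1226

0.1226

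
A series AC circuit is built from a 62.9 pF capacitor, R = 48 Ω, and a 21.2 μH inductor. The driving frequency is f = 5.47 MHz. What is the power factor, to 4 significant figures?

0.1776

ω = 2πf = 3.437e+07 rad/s
X_L = ωL = 728.6 Ω
X_C = 1/(ωC) = 462.6 Ω
Net reactance X = X_L − X_C = 266.0 Ω
Z = 48.00 + j266.0 Ω
|Z| = √(48.00² + 266.0²) = 270.3 Ω
∠Z = arctan(266.0/48.00) = 79.77°
cos φ = cos(79.77°) = 0.1776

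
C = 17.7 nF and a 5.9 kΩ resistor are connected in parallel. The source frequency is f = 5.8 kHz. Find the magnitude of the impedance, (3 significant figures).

ω = 2πf = 36440 rad/s
X_C = 1/(ωC) = 1550 Ω
Parallel: admittances add. Y = 1/R + jωC
Y = (0.000169 + j0.000645) S
|Y| = 0.000667 S → |Z| = 1/|Y| = 1500 Ω, ∠Z = −∠Y = -75.3°

1500 Ω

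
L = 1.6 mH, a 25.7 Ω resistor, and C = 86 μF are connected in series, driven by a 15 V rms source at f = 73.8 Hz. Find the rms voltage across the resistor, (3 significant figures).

ω = 2πf = 463.7 rad/s
X_L = ωL = 0.742 Ω
X_C = 1/(ωC) = 25.1 Ω
Net reactance X = X_L − X_C = -24.3 Ω
Z = 25.7 − j24.3 Ω
|Z| = √(25.7² + 24.3²) = 35.4 Ω
I = V/|Z| = 424 mA
V_R = I·|Z_R| = 0.424 × 25.7 = 10.9 V

10.9 V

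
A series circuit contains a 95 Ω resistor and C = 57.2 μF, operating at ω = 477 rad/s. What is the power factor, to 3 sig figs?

X_C = 1/(ωC) = 36.7 Ω
Z = 95.0 − j36.7 Ω
|Z| = √(95.0² + 36.7²) = 102 Ω
∠Z = arctan(-36.7/95.0) = -21.1°
cos φ = cos(-21.1°) = 0.933

0.933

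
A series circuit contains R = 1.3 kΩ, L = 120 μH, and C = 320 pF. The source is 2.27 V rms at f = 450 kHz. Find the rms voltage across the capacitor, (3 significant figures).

1.66 V

ω = 2πf = 2.827e+06 rad/s
X_L = ωL = 339 Ω
X_C = 1/(ωC) = 1110 Ω
Net reactance X = X_L − X_C = -766 Ω
Z = 1300 − j766 Ω
|Z| = √(1300² + 766²) = 1510 Ω
I = V/|Z| = 1.50 mA
V_C = I·|Z_C| = 0.00150 × 1110 = 1.66 V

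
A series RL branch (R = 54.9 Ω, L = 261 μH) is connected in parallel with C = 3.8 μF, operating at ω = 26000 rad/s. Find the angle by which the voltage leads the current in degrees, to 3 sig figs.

X_L = ωL = 6.79 Ω
X_C = 1/(ωC) = 10.1 Ω
Branch 1 (R+jX_L): Z₁ = 54.9 + j6.79 Ω, |Z₁| = 55.3 Ω
Branch 2 (−jX_C): Z₂ = −j10.1 Ω
Parallel: Z = Z₁Z₂/(Z₁+Z₂), |Z| = 10.2 Ω, ∠Z = -79.5°

-79.5°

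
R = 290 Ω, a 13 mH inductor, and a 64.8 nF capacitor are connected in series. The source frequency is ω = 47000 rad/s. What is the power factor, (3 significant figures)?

0.716

X_L = ωL = 611 Ω
X_C = 1/(ωC) = 328 Ω
Net reactance X = X_L − X_C = 283 Ω
Z = 290 + j283 Ω
|Z| = √(290² + 283²) = 405 Ω
∠Z = arctan(283/290) = 44.3°
cos φ = cos(44.3°) = 0.716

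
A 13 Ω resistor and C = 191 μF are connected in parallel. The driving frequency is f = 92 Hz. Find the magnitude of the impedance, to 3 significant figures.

7.43 Ω

ω = 2πf = 578.1 rad/s
X_C = 1/(ωC) = 9.06 Ω
Parallel: admittances add. Y = 1/R + jωC
Y = (0.0769 + j0.110) S
|Y| = 0.135 S → |Z| = 1/|Y| = 7.43 Ω, ∠Z = −∠Y = -55.1°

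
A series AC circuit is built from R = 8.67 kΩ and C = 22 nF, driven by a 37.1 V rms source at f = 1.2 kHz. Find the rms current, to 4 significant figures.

ω = 2πf = 7540 rad/s
X_C = 1/(ωC) = 6029 Ω
Z = 8670 − j6029 Ω
|Z| = √(8670² + 6029²) = 10560 Ω
I = V/|Z| = 37.1/10560 = 3.513 mA

3.513 mA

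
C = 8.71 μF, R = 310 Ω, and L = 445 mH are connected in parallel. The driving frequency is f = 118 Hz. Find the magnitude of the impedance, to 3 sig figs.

ω = 2πf = 741.4 rad/s
X_L = ωL = 330 Ω
X_C = 1/(ωC) = 155 Ω
Parallel: admittances add. Y = 1/R + 1/(jωL) + jωC
Y = (0.00323 + j0.00343) S
|Y| = 0.00471 S → |Z| = 1/|Y| = 212 Ω, ∠Z = −∠Y = -46.7°

212 Ω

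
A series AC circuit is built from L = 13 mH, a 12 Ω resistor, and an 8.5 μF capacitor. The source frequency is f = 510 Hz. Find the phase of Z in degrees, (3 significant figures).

22.4°

ω = 2πf = 3204 rad/s
X_L = ωL = 41.7 Ω
X_C = 1/(ωC) = 36.7 Ω
Net reactance X = X_L − X_C = 4.94 Ω
Z = 12.0 + j4.94 Ω
|Z| = √(12.0² + 4.94²) = 13.0 Ω
∠Z = arctan(4.94/12.0) = 22.4°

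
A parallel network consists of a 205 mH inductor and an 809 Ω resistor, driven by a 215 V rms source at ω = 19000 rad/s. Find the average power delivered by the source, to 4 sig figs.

57.14 W

X_L = ωL = 3895 Ω
Parallel: admittances add. Y = 1/R + 1/(jωL)
Y = (0.001236 − j0.0002567) S
|Y| = 0.001262 S → |Z| = 1/|Y| = 792.1 Ω, ∠Z = −∠Y = 11.73°
I = V/|Z| = 271.4 mA
P = VI cos φ = 215 × 0.2714 × cos(11.73°) = 57.14 W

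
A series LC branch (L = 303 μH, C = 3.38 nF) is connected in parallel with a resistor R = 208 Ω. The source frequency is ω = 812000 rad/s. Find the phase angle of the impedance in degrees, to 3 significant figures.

X_L = ωL = 246 Ω
X_C = 1/(ωC) = 364 Ω
Branch 1: Z₁ = R = 208 Ω
Branch 2 (series LC): Z₂ = j(X_L − X_C) = −j118 Ω
Parallel: Z = Z₁Z₂/(Z₁+Z₂), |Z| = 103 Ω, ∠Z = -60.4°

-60.4°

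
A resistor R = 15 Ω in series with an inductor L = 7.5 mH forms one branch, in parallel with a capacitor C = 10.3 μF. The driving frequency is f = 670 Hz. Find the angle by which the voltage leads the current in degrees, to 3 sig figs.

-55.0°

ω = 2πf = 4210 rad/s
X_L = ωL = 31.6 Ω
X_C = 1/(ωC) = 23.1 Ω
Branch 1 (R+jX_L): Z₁ = 15.0 + j31.6 Ω, |Z₁| = 35.0 Ω
Branch 2 (−jX_C): Z₂ = −j23.1 Ω
Parallel: Z = Z₁Z₂/(Z₁+Z₂), |Z| = 46.7 Ω, ∠Z = -55.0°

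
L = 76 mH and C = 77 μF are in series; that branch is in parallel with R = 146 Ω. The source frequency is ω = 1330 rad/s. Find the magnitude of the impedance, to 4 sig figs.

X_L = ωL = 101.1 Ω
X_C = 1/(ωC) = 9.765 Ω
Branch 1: Z₁ = R = 146.0 Ω
Branch 2 (series LC): Z₂ = j(X_L − X_C) = j91.32 Ω
Parallel: Z = Z₁Z₂/(Z₁+Z₂), |Z| = 77.42 Ω, ∠Z = 57.98°

77.42 Ω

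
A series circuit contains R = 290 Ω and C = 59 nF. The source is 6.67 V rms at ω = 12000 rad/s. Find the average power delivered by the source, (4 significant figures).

6.206 mW

X_C = 1/(ωC) = 1412 Ω
Z = 290.0 − j1412 Ω
|Z| = √(290.0² + 1412²) = 1442 Ω
∠Z = arctan(-1412/290.0) = -78.40°
I = V/|Z| = 4.626 mA
P = VI cos φ = 6.67 × 0.004626 × cos(-78.40°) = 6.206 mW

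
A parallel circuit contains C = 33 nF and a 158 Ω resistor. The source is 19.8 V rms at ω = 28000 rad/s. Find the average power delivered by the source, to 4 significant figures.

X_C = 1/(ωC) = 1082 Ω
Parallel: admittances add. Y = 1/R + jωC
Y = (0.006329 + j0.0009240) S
|Y| = 0.006396 S → |Z| = 1/|Y| = 156.3 Ω, ∠Z = −∠Y = -8.306°
I = V/|Z| = 126.6 mA
P = VI cos φ = 19.8 × 0.1266 × cos(-8.306°) = 2.481 W

2.481 W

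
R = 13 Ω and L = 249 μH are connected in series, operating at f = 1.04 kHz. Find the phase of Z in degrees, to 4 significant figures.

ω = 2πf = 6535 rad/s
X_L = ωL = 1.627 Ω
Z = 13.00 + j1.627 Ω
|Z| = √(13.00² + 1.627²) = 13.10 Ω
∠Z = arctan(1.627/13.00) = 7.134°

7.134°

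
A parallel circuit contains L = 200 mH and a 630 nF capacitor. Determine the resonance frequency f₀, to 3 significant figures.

448 Hz

ω₀ = 1/√(LC) = 1/√(0.2 × 6.3e-07) = 2817 rad/s
f₀ = ω₀/(2π) = 448 Hz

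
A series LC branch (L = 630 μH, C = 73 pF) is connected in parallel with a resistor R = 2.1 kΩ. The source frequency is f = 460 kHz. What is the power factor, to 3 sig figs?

0.812

ω = 2πf = 2.89e+06 rad/s
X_L = ωL = 1820 Ω
X_C = 1/(ωC) = 4740 Ω
Branch 1: Z₁ = R = 2100 Ω
Branch 2 (series LC): Z₂ = j(X_L − X_C) = −j2920 Ω
Parallel: Z = Z₁Z₂/(Z₁+Z₂), |Z| = 1700 Ω, ∠Z = -35.7°
cos φ = cos(-35.7°) = 0.812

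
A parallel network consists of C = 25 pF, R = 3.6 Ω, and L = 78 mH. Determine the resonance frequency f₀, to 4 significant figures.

ω₀ = 1/√(LC) = 1/√(0.078 × 2.5e-11) = 716100 rad/s
f₀ = ω₀/(2π) = 114.0 kHz

114.0 kHz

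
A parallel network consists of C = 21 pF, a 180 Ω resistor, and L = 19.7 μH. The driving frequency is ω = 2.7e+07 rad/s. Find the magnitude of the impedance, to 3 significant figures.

175 Ω

X_L = ωL = 532 Ω
X_C = 1/(ωC) = 1760 Ω
Parallel: admittances add. Y = 1/R + 1/(jωL) + jωC
Y = (0.00556 − j0.00131) S
|Y| = 0.00571 S → |Z| = 1/|Y| = 175 Ω, ∠Z = −∠Y = 13.3°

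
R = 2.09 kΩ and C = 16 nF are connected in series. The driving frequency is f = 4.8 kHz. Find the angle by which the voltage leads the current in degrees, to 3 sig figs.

-44.8°

ω = 2πf = 30160 rad/s
X_C = 1/(ωC) = 2070 Ω
Z = 2090 − j2070 Ω
|Z| = √(2090² + 2070²) = 2940 Ω
∠Z = arctan(-2070/2090) = -44.8°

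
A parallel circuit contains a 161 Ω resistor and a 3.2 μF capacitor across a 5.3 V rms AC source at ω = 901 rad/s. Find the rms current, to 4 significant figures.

36.29 mA

X_C = 1/(ωC) = 346.8 Ω
Parallel: admittances add. Y = 1/R + jωC
Y = (0.006211 + j0.002883) S
|Y| = 0.006848 S → |Z| = 1/|Y| = 146.0 Ω, ∠Z = −∠Y = -24.90°
I = V/|Z| = 5.3/146.0 = 36.29 mA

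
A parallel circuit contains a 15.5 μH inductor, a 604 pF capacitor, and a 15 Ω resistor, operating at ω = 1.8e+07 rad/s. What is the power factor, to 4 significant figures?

X_L = ωL = 279.0 Ω
X_C = 1/(ωC) = 91.98 Ω
Parallel: admittances add. Y = 1/R + 1/(jωL) + jωC
Y = (0.06667 + j0.007288) S
|Y| = 0.06706 S → |Z| = 1/|Y| = 14.91 Ω, ∠Z = −∠Y = -6.239°
cos φ = cos(-6.239°) = 0.9941

0.9941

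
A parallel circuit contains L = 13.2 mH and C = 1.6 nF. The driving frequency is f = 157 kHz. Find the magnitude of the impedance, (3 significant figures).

ω = 2πf = 986500 rad/s
X_L = ωL = 13000 Ω
X_C = 1/(ωC) = 634 Ω
Parallel: admittances add. Y = 1/(jωL) + jωC
Y = (0 + j0.00150) S
|Y| = 0.00150 S → |Z| = 1/|Y| = 666 Ω, ∠Z = −∠Y = -90.0°

666 Ω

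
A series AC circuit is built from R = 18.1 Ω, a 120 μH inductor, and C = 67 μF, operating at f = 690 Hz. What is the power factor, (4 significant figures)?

ω = 2πf = 4335 rad/s
X_L = ωL = 0.5202 Ω
X_C = 1/(ωC) = 3.443 Ω
Net reactance X = X_L − X_C = -2.922 Ω
Z = 18.10 − j2.922 Ω
|Z| = √(18.10² + 2.922²) = 18.33 Ω
∠Z = arctan(-2.922/18.10) = -9.172°
cos φ = cos(-9.172°) = 0.9872

0.9872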